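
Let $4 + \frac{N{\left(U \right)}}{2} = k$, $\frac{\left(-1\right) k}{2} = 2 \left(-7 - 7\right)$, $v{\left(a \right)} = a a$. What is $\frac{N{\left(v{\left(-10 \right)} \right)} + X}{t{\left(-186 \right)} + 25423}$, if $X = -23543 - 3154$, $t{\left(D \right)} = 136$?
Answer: $- \frac{26593}{25559} \approx -1.0405$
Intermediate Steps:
$v{\left(a \right)} = a^{2}$
$k = 56$ ($k = - 2 \cdot 2 \left(-7 - 7\right) = - 2 \cdot 2 \left(-14\right) = \left(-2\right) \left(-28\right) = 56$)
$N{\left(U \right)} = 104$ ($N{\left(U \right)} = -8 + 2 \cdot 56 = -8 + 112 = 104$)
$X = -26697$ ($X = -23543 - 3154 = -26697$)
$\frac{N{\left(v{\left(-10 \right)} \right)} + X}{t{\left(-186 \right)} + 25423} = \frac{104 - 26697}{136 + 25423} = - \frac{26593}{25559}$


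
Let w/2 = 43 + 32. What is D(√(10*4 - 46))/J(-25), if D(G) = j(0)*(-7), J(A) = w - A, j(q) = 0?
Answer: 0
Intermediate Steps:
w = 150 (w = 2*(43 + 32) = 2*75 = 150)
J(A) = 150 - A
D(G) = 0 (D(G) = 0*(-7) = 0)
D(√(10*4 - 46))/J(-25) = 0/(150 - 1*(-25)) = 0/(150 + 25) = 0/175 = 0*(1/175) = 0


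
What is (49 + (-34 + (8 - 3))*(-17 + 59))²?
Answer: 1366561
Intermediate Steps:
(49 + (-34 + (8 - 3))*(-17 + 59))² = (49 + (-34 + 5)*42)² = (49 - 29*42)² = (49 - 1218)² = (-1169)² = 1366561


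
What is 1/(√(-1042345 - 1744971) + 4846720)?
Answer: 1211680/5872674386429 - 7*I*√14221/11745348772858 ≈ 2.0633e-7 - 7.1072e-11*I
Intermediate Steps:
1/(√(-1042345 - 1744971) + 4846720) = 1/(√(-2787316) + 4846720) = 1/(14*I*√14221 + 4846720) = 1/(4846720 + 14*I*√14221)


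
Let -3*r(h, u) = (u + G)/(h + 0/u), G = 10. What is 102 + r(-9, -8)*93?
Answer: 980/9 ≈ 108.89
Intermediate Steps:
r(h, u) = -(10 + u)/(3*h) (r(h, u) = -(u + 10)/(3*(h + 0/u)) = -(10 + u)/(3*(h + 0)) = -(10 + u)/(3*h))
102 + r(-9, -8)*93 = 102 + ((1/3)*(-10 - 1*(-8))/(-9))*93 = 102 + ((1/3)*(-1/9)*(-10 + 8))*93 = 102 + ((1/3)*(-1/9)*(-2))*93 = 102 + (2/27)*93 = 102 + 62/9 = 980/9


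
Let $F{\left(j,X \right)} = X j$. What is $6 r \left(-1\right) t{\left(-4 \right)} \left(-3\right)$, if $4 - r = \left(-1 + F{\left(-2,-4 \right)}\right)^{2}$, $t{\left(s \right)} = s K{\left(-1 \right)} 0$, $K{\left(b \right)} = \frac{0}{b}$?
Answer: $0$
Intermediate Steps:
$K{\left(b \right)} = 0$
$t{\left(s \right)} = 0$ ($t{\left(s \right)} = s 0 \cdot 0 = 0 \cdot 0 = 0$)
$r = -45$ ($r = 4 - \left(-1 - -8\right)^{2} = 4 - \left(-1 + 8\right)^{2} = 4 - 7^{2} = 4 - 49 = -45$)
$6 r \left(-1\right) t{\left(-4 \right)} \left(-3\right) = 6 \left(-45\right) \left(-1\right) 0 \left(-3\right) = \left(-270\right) \left(-1\right) 0 \left(-3\right) = 270 \cdot 0 \left(-3\right) = 0 \left(-3\right) = 0$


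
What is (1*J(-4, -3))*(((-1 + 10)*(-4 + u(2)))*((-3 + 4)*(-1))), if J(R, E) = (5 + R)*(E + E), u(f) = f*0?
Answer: -216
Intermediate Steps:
u(f) = 0
J(R, E) = 2*E*(5 + R) (J(R, E) = (5 + R)*(2*E) = 2*E*(5 + R))
(1*J(-4, -3))*(((-1 + 10)*(-4 + u(2)))*((-3 + 4)*(-1))) = (1*(2*(-3)*(5 - 4)))*(((-1 + 10)*(-4 + 0))*((-3 + 4)*(-1))) = (1*(2*(-3)*1))*((9*(-4))*(1*(-1))) = (1*(-6))*(-36*(-1)) = -6*36 = -216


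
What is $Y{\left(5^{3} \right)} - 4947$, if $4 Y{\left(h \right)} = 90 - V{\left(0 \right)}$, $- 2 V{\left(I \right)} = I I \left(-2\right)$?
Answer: $- \frac{9849}{2} \approx -4924.5$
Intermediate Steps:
$V{\left(I \right)} = I^{2}$ ($V{\left(I \right)} = - \frac{I I \left(-2\right)}{2} = - \frac{I^{2} \left(-2\right)}{2} = - \frac{\left(-2\right) I^{2}}{2} = I^{2}$)
$Y{\left(h \right)} = \frac{45}{2}$ ($Y{\left(h \right)} = \frac{90 - 0^{2}}{4} = \frac{90 - 0}{4} = \frac{90 + 0}{4} = \frac{1}{4} \cdot 90 = \frac{45}{2}$)
$Y{\left(5^{3} \right)} - 4947 = \frac{45}{2} - 4947 = - \frac{9849}{2}$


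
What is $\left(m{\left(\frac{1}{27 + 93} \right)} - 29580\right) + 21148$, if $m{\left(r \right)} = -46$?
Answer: $-8478$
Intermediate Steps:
$\left(m{\left(\frac{1}{27 + 93} \right)} - 29580\right) + 21148 = \left(-46 - 29580\right) + 21148 = -29626 + 21148 = -8478$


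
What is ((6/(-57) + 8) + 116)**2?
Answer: 5541316/361 ≈ 15350.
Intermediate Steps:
((6/(-57) + 8) + 116)**2 = ((6*(-1/57) + 8) + 116)**2 = ((-2/19 + 8) + 116)**2 = (150/19 + 116)**2 = (2354/19)**2 = 5541316/361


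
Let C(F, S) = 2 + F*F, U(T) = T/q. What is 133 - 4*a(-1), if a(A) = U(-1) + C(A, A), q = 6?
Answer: 365/3 ≈ 121.67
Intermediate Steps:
U(T) = T/6
C(F, S) = 2 + F²
a(A) = 11/6 + A² (a(A) = (⅙)*(-1) + (2 + A²) = -⅙ + (2 + A²) = 11/6 + A²)
133 - 4*a(-1) = 133 - 4*(11/6 + (-1)²) = 133 - 4*(11/6 + 1) = 133 - 4*17/6 = 133 - 34/3 = 365/3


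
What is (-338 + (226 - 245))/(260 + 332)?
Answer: -357/592 ≈ -0.60304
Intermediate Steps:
(-338 + (226 - 245))/(260 + 332) = (-338 - 19)/592 = -357*1/592 = -357/592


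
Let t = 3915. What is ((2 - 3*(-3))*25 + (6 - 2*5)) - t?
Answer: -3644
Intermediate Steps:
((2 - 3*(-3))*25 + (6 - 2*5)) - t = ((2 - 3*(-3))*25 + (6 - 2*5)) - 1*3915 = ((2 + 9)*25 + (6 - 10)) - 3915 = (11*25 - 4) - 3915 = (275 - 4) - 3915 = 271 - 3915 = -3644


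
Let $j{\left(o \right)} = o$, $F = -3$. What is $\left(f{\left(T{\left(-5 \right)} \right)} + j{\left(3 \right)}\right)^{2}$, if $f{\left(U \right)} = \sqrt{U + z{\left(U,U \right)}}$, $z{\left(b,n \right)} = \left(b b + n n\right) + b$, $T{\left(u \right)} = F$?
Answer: $21 + 12 \sqrt{3} \approx 41.785$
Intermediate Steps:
$T{\left(u \right)} = -3$
$z{\left(b,n \right)} = b + b^{2} + n^{2}$ ($z{\left(b,n \right)} = \left(b^{2} + n^{2}\right) + b = b + b^{2} + n^{2}$)
$f{\left(U \right)} = \sqrt{2 U + 2 U^{2}}$ ($f{\left(U \right)} = \sqrt{U + \left(U + U^{2} + U^{2}\right)} = \sqrt{U + \left(U + 2 U^{2}\right)} = \sqrt{2 U + 2 U^{2}}$)
$\left(f{\left(T{\left(-5 \right)} \right)} + j{\left(3 \right)}\right)^{2} = \left(\sqrt{2} \sqrt{- 3 \left(1 - 3\right)} + 3\right)^{2} = \left(\sqrt{2} \sqrt{\left(-3\right) \left(-2\right)} + 3\right)^{2} = \left(\sqrt{2} \sqrt{6} + 3\right)^{2} = \left(2 \sqrt{3} + 3\right)^{2} = \left(3 + 2 \sqrt{3}\right)^{2}$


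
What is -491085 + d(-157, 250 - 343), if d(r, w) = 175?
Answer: -490910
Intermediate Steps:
-491085 + d(-157, 250 - 343) = -491085 + 175 = -490910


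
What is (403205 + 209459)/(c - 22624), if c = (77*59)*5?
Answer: 47128/7 ≈ 6732.6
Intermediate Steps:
c = 22715 (c = 4543*5 = 22715)
(403205 + 209459)/(c - 22624) = (403205 + 209459)/(22715 - 22624) = 612664/91 = 612664*(1/91) = 47128/7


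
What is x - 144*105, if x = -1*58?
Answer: -15178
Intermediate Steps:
x = -58
x - 144*105 = -58 - 144*105 = -58 - 15120 = -15178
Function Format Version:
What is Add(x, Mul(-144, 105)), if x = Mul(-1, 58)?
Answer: -15178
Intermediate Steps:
x = -58
Add(x, Mul(-144, 105)) = Add(-58, Mul(-144, 105)) = Add(-58, -15120) = -15178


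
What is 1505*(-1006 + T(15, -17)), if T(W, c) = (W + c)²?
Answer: -1508010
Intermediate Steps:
1505*(-1006 + T(15, -17)) = 1505*(-1006 + (15 - 17)²) = 1505*(-1006 + (-2)²) = 1505*(-1006 + 4) = 1505*(-1002) = -1508010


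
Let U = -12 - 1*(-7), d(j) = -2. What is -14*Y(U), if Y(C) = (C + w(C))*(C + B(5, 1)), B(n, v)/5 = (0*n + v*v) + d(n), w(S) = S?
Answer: -1400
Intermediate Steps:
B(n, v) = -10 + 5*v² (B(n, v) = 5*((0*n + v*v) - 2) = 5*((0 + v²) - 2) = 5*(v² - 2) = 5*(-2 + v²) = -10 + 5*v²)
U = -5 (U = -12 + 7 = -5)
Y(C) = 2*C*(-5 + C) (Y(C) = (C + C)*(C + (-10 + 5*1²)) = (2*C)*(C + (-10 + 5*1)) = (2*C)*(C + (-10 + 5)) = (2*C)*(C - 5) = (2*C)*(-5 + C) = 2*C*(-5 + C))
-14*Y(U) = -28*(-5)*(-5 - 5) = -28*(-5)*(-10) = -14*100 = -1400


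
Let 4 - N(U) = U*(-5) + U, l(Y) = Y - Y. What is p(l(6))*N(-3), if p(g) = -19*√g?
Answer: 0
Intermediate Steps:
l(Y) = 0
N(U) = 4 + 4*U (N(U) = 4 - (U*(-5) + U) = 4 - (-5*U + U) = 4 - (-4)*U = 4 + 4*U)
p(l(6))*N(-3) = (-19*√0)*(4 + 4*(-3)) = (-19*0)*(4 - 12) = 0*(-8) = 0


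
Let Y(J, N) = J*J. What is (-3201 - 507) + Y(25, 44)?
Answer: -3083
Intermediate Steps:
Y(J, N) = J²
(-3201 - 507) + Y(25, 44) = (-3201 - 507) + 25² = -3708 + 625 = -3083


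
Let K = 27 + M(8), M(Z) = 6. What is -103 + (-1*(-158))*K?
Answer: 5111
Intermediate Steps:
K = 33 (K = 27 + 6 = 33)
-103 + (-1*(-158))*K = -103 - 1*(-158)*33 = -103 + 158*33 = -103 + 5214 = 5111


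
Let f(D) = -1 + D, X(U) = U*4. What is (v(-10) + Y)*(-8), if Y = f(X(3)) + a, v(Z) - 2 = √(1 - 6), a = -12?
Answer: -8 - 8*I*√5 ≈ -8.0 - 17.889*I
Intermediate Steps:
X(U) = 4*U
v(Z) = 2 + I*√5 (v(Z) = 2 + √(1 - 6) = 2 + √(-5) = 2 + I*√5)
Y = -1 (Y = (-1 + 4*3) - 12 = (-1 + 12) - 12 = 11 - 12 = -1)
(v(-10) + Y)*(-8) = ((2 + I*√5) - 1)*(-8) = (1 + I*√5)*(-8) = -8 - 8*I*√5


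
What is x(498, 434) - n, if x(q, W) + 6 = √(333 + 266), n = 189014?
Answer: -189020 + √599 ≈ -1.8900e+5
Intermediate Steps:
x(q, W) = -6 + √599 (x(q, W) = -6 + √(333 + 266) = -6 + √599)
x(498, 434) - n = (-6 + √599) - 1*189014 = (-6 + √599) - 189014 = -189020 + √599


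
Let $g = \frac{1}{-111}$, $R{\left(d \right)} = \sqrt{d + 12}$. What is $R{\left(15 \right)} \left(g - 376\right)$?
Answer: $- \frac{41737 \sqrt{3}}{37} \approx -1953.8$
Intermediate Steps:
$R{\left(d \right)} = \sqrt{12 + d}$
$g = - \frac{1}{111} \approx -0.009009$
$R{\left(15 \right)} \left(g - 376\right) = \sqrt{12 + 15} \left(- \frac{1}{111} - 376\right) = \sqrt{27} \left(- \frac{41737}{111}\right) = 3 \sqrt{3} \left(- \frac{41737}{111}\right) = - \frac{41737 \sqrt{3}}{37}$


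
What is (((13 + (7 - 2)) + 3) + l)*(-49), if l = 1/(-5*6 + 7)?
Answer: -23618/23 ≈ -1026.9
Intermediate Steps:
l = -1/23 (l = 1/(-30 + 7) = 1/(-23) = -1/23 ≈ -0.043478)
(((13 + (7 - 2)) + 3) + l)*(-49) = (((13 + (7 - 2)) + 3) - 1/23)*(-49) = (((13 + 5) + 3) - 1/23)*(-49) = ((18 + 3) - 1/23)*(-49) = (21 - 1/23)*(-49) = (482/23)*(-49) = -23618/23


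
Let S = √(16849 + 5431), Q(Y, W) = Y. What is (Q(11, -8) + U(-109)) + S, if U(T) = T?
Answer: -98 + 2*√5570 ≈ 51.265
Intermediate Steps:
S = 2*√5570 (S = √22280 = 2*√5570 ≈ 149.26)
(Q(11, -8) + U(-109)) + S = (11 - 109) + 2*√5570 = -98 + 2*√5570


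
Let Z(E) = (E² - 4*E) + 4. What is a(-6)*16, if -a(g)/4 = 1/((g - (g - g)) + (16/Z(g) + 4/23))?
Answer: 5888/513 ≈ 11.478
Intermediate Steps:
Z(E) = 4 + E² - 4*E
a(g) = -4/(4/23 + g + 16/(4 + g² - 4*g)) (a(g) = -4/((g - (g - g)) + (16/(4 + g² - 4*g) + 4/23)) = -4/((g - 1*0) + (16/(4 + g² - 4*g) + 4*(1/23))) = -4/((g + 0) + (16/(4 + g² - 4*g) + 4/23)) = -4/(g + (4/23 + 16/(4 + g² - 4*g))) = -4/(4/23 + g + 16/(4 + g² - 4*g)))
a(-6)*16 = (92*(-4 - 1*(-6)² + 4*(-6))/(384 - 88*(-6)² + 23*(-6)³ + 76*(-6)))*16 = (92*(-4 - 1*36 - 24)/(384 - 88*36 + 23*(-216) - 456))*16 = (92*(-4 - 36 - 24)/(384 - 3168 - 4968 - 456))*16 = (92*(-64)/(-8208))*16 = (92*(-1/8208)*(-64))*16 = (368/513)*16 = 5888/513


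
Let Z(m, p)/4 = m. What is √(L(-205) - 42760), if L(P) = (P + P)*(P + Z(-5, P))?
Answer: 7*√1010 ≈ 222.46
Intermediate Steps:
Z(m, p) = 4*m
L(P) = 2*P*(-20 + P) (L(P) = (P + P)*(P + 4*(-5)) = (2*P)*(P - 20) = (2*P)*(-20 + P) = 2*P*(-20 + P))
√(L(-205) - 42760) = √(2*(-205)*(-20 - 205) - 42760) = √(2*(-205)*(-225) - 42760) = √(92250 - 42760) = √49490 = 7*√1010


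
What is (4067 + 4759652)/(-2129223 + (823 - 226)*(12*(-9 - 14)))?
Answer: -4763719/2293995 ≈ -2.0766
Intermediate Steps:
(4067 + 4759652)/(-2129223 + (823 - 226)*(12*(-9 - 14))) = 4763719/(-2129223 + 597*(12*(-23))) = 4763719/(-2129223 + 597*(-276)) = 4763719/(-2129223 - 164772) = 4763719/(-2293995) = 4763719*(-1/2293995) = -4763719/2293995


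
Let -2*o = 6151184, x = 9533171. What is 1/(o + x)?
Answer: 1/6457579 ≈ 1.5486e-7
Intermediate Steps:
o = -3075592 (o = -½*6151184 = -3075592)
1/(o + x) = 1/(-3075592 + 9533171) = 1/6457579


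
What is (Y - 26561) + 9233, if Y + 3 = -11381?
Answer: -28712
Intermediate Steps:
Y = -11384 (Y = -3 - 11381 = -11384)
(Y - 26561) + 9233 = (-11384 - 26561) + 9233 = -37945 + 9233 = -28712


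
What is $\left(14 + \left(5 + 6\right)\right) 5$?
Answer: $125$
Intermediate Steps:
$\left(14 + \left(5 + 6\right)\right) 5 = \left(14 + 11\right) 5 = 25 \cdot 5 = 125$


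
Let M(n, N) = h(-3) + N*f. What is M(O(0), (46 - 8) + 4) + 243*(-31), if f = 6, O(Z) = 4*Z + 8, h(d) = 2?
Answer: -7279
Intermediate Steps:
O(Z) = 8 + 4*Z
M(n, N) = 2 + 6*N (M(n, N) = 2 + N*6 = 2 + 6*N)
M(O(0), (46 - 8) + 4) + 243*(-31) = (2 + 6*((46 - 8) + 4)) + 243*(-31) = (2 + 6*(38 + 4)) - 7533 = (2 + 6*42) - 7533 = (2 + 252) - 7533 = 254 - 7533 = -7279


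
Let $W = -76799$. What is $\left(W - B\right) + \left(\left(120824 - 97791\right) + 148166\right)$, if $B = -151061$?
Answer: $245461$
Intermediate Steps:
$\left(W - B\right) + \left(\left(120824 - 97791\right) + 148166\right) = \left(-76799 - -151061\right) + \left(\left(120824 - 97791\right) + 148166\right) = \left(-76799 + 151061\right) + \left(23033 + 148166\right) = 74262 + 171199 = 245461$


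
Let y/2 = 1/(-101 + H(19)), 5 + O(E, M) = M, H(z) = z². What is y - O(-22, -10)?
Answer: 1951/130 ≈ 15.008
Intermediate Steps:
O(E, M) = -5 + M
y = 1/130 (y = 2/(-101 + 19²) = 2/(-101 + 361) = 2/260 = 2*(1/260) = 1/130 ≈ 0.0076923)
y - O(-22, -10) = 1/130 - (-5 - 10) = 1/130 - 1*(-15) = 1/130 + 15 = 1951/130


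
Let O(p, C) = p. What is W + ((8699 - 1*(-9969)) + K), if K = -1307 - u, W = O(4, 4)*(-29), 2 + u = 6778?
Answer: 10469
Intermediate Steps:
u = 6776 (u = -2 + 6778 = 6776)
W = -116 (W = 4*(-29) = -116)
K = -8083 (K = -1307 - 1*6776 = -1307 - 6776 = -8083)
W + ((8699 - 1*(-9969)) + K) = -116 + ((8699 - 1*(-9969)) - 8083) = -116 + ((8699 + 9969) - 8083) = -116 + (18668 - 8083) = -116 + 10585 = 10469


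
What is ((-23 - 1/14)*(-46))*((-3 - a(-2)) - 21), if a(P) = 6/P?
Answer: -22287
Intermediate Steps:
((-23 - 1/14)*(-46))*((-3 - a(-2)) - 21) = ((-23 - 1/14)*(-46))*((-3 - 6/(-2)) - 21) = ((-23 - 1*1/14)*(-46))*((-3 - 6*(-1)/2) - 21) = ((-23 - 1/14)*(-46))*((-3 - 1*(-3)) - 21) = (-323/14*(-46))*((-3 + 3) - 21) = 7429*(0 - 21)/7 = (7429/7)*(-21) = -22287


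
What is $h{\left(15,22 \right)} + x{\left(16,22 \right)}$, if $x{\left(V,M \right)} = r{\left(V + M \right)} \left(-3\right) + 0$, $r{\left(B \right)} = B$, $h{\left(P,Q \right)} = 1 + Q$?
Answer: $-91$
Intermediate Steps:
$x{\left(V,M \right)} = - 3 M - 3 V$ ($x{\left(V,M \right)} = \left(V + M\right) \left(-3\right) + 0 = \left(M + V\right) \left(-3\right) + 0 = \left(- 3 M - 3 V\right) + 0 = - 3 M - 3 V$)
$h{\left(15,22 \right)} + x{\left(16,22 \right)} = \left(1 + 22\right) - 114 = 23 - 114 = -91$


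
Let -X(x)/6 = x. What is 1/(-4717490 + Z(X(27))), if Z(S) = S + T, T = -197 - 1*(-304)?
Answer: -1/4717545 ≈ -2.1197e-7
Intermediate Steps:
T = 107 (T = -197 + 304 = 107)
X(x) = -6*x
Z(S) = 107 + S (Z(S) = S + 107 = 107 + S)
1/(-4717490 + Z(X(27))) = 1/(-4717490 + (107 - 6*27)) = 1/(-4717490 + (107 - 162)) = 1/(-4717490 - 55) = 1/(-4717545) = -1/4717545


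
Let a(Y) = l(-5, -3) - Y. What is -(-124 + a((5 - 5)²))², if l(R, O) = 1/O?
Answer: -139129/9 ≈ -15459.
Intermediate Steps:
a(Y) = -⅓ - Y (a(Y) = 1/(-3) - Y = -⅓ - Y)
-(-124 + a((5 - 5)²))² = -(-124 + (-⅓ - (5 - 5)²))² = -(-124 + (-⅓ - 1*0²))² = -(-124 + (-⅓ - 1*0))² = -(-124 + (-⅓ + 0))² = -(-124 - ⅓)² = -(-373/3)² = -1*139129/9 = -139129/9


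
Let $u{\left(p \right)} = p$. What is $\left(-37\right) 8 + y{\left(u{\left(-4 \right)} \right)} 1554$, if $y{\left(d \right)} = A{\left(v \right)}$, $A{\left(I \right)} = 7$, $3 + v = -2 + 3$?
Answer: $10582$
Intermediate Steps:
$v = -2$ ($v = -3 + \left(-2 + 3\right) = -3 + 1 = -2$)
$y{\left(d \right)} = 7$
$\left(-37\right) 8 + y{\left(u{\left(-4 \right)} \right)} 1554 = \left(-37\right) 8 + 7 \cdot 1554 = -296 + 10878 = 10582$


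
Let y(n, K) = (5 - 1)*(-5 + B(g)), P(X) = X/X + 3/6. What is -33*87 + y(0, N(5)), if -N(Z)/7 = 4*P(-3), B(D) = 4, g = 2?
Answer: -2875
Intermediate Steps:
P(X) = 3/2 (P(X) = 1 + 3*(⅙) = 1 + ½ = 3/2)
N(Z) = -42 (N(Z) = -28*3/2 = -7*6 = -42)
y(n, K) = -4 (y(n, K) = (5 - 1)*(-5 + 4) = 4*(-1) = -4)
-33*87 + y(0, N(5)) = -33*87 - 4 = -2871 - 4 = -2875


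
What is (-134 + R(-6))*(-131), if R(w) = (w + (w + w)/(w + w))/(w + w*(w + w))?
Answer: 1159219/66 ≈ 17564.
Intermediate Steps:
R(w) = (1 + w)/(w + 2*w²) (R(w) = (w + (2*w)/((2*w)))/(w + w*(2*w)) = (w + (2*w)*(1/(2*w)))/(w + 2*w²) = (w + 1)/(w + 2*w²) = (1 + w)/(w + 2*w²))
(-134 + R(-6))*(-131) = (-134 + (1 - 6)/((-6)*(1 + 2*(-6))))*(-131) = (-134 - ⅙*(-5)/(1 - 12))*(-131) = (-134 - ⅙*(-5)/(-11))*(-131) = (-134 - ⅙*(-1/11)*(-5))*(-131) = (-134 - 5/66)*(-131) = -8849/66*(-131) = 1159219/66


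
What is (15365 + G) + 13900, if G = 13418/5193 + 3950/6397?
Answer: 972278555861/33219621 ≈ 29268.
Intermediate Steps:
G = 106347296/33219621 (G = 13418*(1/5193) + 3950*(1/6397) = 13418/5193 + 3950/6397 = 106347296/33219621 ≈ 3.2013)
(15365 + G) + 13900 = (15365 + 106347296/33219621) + 13900 = 510525823961/33219621 + 13900 = 972278555861/33219621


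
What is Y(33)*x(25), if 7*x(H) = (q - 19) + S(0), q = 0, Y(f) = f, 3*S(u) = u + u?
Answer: -627/7 ≈ -89.571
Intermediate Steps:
S(u) = 2*u/3 (S(u) = (u + u)/3 = (2*u)/3 = 2*u/3)
x(H) = -19/7 (x(H) = ((0 - 19) + (⅔)*0)/7 = (-19 + 0)/7 = (⅐)*(-19) = -19/7)
Y(33)*x(25) = 33*(-19/7) = -627/7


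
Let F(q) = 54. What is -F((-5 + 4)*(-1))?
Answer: -54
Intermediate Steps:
-F((-5 + 4)*(-1)) = -1*54 = -54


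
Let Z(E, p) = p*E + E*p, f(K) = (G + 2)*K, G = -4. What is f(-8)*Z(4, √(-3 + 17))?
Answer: 128*√14 ≈ 478.93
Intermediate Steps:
f(K) = -2*K (f(K) = (-4 + 2)*K = -2*K)
Z(E, p) = 2*E*p (Z(E, p) = E*p + E*p = 2*E*p)
f(-8)*Z(4, √(-3 + 17)) = (-2*(-8))*(2*4*√(-3 + 17)) = 16*(2*4*√14) = 16*(8*√14) = 128*√14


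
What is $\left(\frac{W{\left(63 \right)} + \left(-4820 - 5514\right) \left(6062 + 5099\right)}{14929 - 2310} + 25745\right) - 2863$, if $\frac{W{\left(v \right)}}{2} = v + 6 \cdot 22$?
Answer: $\frac{173410574}{12619} \approx 13742.0$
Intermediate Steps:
$W{\left(v \right)} = 264 + 2 v$ ($W{\left(v \right)} = 2 \left(v + 6 \cdot 22\right) = 2 \left(v + 132\right) = 2 \left(132 + v\right) = 264 + 2 v$)
$\left(\frac{W{\left(63 \right)} + \left(-4820 - 5514\right) \left(6062 + 5099\right)}{14929 - 2310} + 25745\right) - 2863 = \left(\frac{\left(264 + 2 \cdot 63\right) + \left(-4820 - 5514\right) \left(6062 + 5099\right)}{14929 - 2310} + 25745\right) - 2863 = \left(\frac{\left(264 + 126\right) - 115337774}{12619} + 25745\right) - 2863 = \left(\left(390 - 115337774\right) \frac{1}{12619} + 25745\right) - 2863 = \left(\left(-115337384\right) \frac{1}{12619} + 25745\right) - 2863 = \left(- \frac{115337384}{12619} + 25745\right) - 2863 = \frac{209538771}{12619} - 2863 = \frac{173410574}{12619}$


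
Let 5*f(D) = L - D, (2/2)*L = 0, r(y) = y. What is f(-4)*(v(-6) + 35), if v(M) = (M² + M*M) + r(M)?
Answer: 404/5 ≈ 80.800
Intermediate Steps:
L = 0
v(M) = M + 2*M² (v(M) = (M² + M*M) + M = (M² + M²) + M = 2*M² + M = M + 2*M²)
f(D) = -D/5 (f(D) = (0 - D)/5 = (-D)/5 = -D/5)
f(-4)*(v(-6) + 35) = (-⅕*(-4))*(-6*(1 + 2*(-6)) + 35) = 4*(-6*(1 - 12) + 35)/5 = 4*(-6*(-11) + 35)/5 = 4*(66 + 35)/5 = (⅘)*101 = 404/5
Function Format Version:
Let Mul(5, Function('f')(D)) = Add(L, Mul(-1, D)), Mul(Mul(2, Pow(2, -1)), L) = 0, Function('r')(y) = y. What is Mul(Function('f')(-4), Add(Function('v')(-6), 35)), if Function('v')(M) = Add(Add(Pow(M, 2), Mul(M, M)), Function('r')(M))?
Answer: Rational(404, 5) ≈ 80.800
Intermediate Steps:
L = 0
Function('v')(M) = Add(M, Mul(2, Pow(M, 2))) (Function('v')(M) = Add(Add(Pow(M, 2), Mul(M, M)), M) = Add(Add(Pow(M, 2), Pow(M, 2)), M) = Add(Mul(2, Pow(M, 2)), M) = Add(M, Mul(2, Pow(M, 2))))
Function('f')(D) = Mul(Rational(-1, 5), D) (Function('f')(D) = Mul(Rational(1, 5), Add(0, Mul(-1, D))) = Mul(Rational(1, 5), Mul(-1, D)) = Mul(Rational(-1, 5), D))
Mul(Function('f')(-4), Add(Function('v')(-6), 35)) = Mul(Mul(Rational(-1, 5), -4), Add(Mul(-6, Add(1, Mul(2, -6))), 35)) = Mul(Rational(4, 5), Add(Mul(-6, Add(1, -12)), 35)) = Mul(Rational(4, 5), Add(Mul(-6, -11), 35)) = Mul(Rational(4, 5), Add(66, 35)) = Mul(Rational(4, 5), 101) = Rational(404, 5)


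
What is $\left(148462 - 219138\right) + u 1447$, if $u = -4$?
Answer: $-76464$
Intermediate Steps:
$\left(148462 - 219138\right) + u 1447 = \left(148462 - 219138\right) - 5788 = -70676 - 5788 = -76464$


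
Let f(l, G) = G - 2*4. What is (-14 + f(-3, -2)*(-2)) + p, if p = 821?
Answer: 827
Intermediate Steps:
f(l, G) = -8 + G (f(l, G) = G - 8 = -8 + G)
(-14 + f(-3, -2)*(-2)) + p = (-14 + (-8 - 2)*(-2)) + 821 = (-14 - 10*(-2)) + 821 = (-14 + 20) + 821 = 6 + 821 = 827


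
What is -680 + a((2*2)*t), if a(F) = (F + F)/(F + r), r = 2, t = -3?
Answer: -3388/5 ≈ -677.60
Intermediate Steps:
a(F) = 2*F/(2 + F) (a(F) = (F + F)/(F + 2) = (2*F)/(2 + F) = 2*F/(2 + F))
-680 + a((2*2)*t) = -680 + 2*((2*2)*(-3))/(2 + (2*2)*(-3)) = -680 + 2*(4*(-3))/(2 + 4*(-3)) = -680 + 2*(-12)/(2 - 12) = -680 + 2*(-12)/(-10) = -680 + 2*(-12)*(-1/10) = -680 + 12/5 = -3388/5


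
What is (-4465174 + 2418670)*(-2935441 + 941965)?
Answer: 4079656607904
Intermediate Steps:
(-4465174 + 2418670)*(-2935441 + 941965) = -2046504*(-1993476) = 4079656607904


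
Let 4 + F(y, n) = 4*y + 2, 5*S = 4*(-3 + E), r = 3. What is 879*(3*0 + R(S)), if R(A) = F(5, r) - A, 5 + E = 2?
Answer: 100206/5 ≈ 20041.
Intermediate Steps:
E = -3 (E = -5 + 2 = -3)
S = -24/5 (S = (4*(-3 - 3))/5 = (4*(-6))/5 = (⅕)*(-24) = -24/5 ≈ -4.8000)
F(y, n) = -2 + 4*y (F(y, n) = -4 + (4*y + 2) = -4 + (2 + 4*y) = -2 + 4*y)
R(A) = 18 - A (R(A) = (-2 + 4*5) - A = (-2 + 20) - A = 18 - A)
879*(3*0 + R(S)) = 879*(3*0 + (18 - 1*(-24/5))) = 879*(0 + (18 + 24/5)) = 879*(0 + 114/5) = 879*(114/5) = 100206/5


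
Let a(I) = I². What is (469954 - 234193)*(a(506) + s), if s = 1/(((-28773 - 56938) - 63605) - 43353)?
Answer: 3876712433922721/64223 ≈ 6.0363e+10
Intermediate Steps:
s = -1/192669 (s = 1/((-85711 - 63605) - 43353) = 1/(-149316 - 43353) = 1/(-192669) = -1/192669 ≈ -5.1902e-6)
(469954 - 234193)*(a(506) + s) = (469954 - 234193)*(506² - 1/192669) = 235761*(256036 - 1/192669) = 235761*(49330200083/192669) = 3876712433922721/64223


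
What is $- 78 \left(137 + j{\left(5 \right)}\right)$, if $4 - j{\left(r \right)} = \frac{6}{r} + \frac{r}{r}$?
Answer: $- \frac{54132}{5} \approx -10826.0$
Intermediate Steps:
$j{\left(r \right)} = 3 - \frac{6}{r}$ ($j{\left(r \right)} = 4 - \left(\frac{6}{r} + \frac{r}{r}\right) = 4 - \left(\frac{6}{r} + 1\right) = 4 - \left(1 + \frac{6}{r}\right) = 3 - \frac{6}{r}$)
$- 78 \left(137 + j{\left(5 \right)}\right) = - 78 \left(137 + \left(3 - \frac{6}{5}\right)\right) = - 78 \left(137 + \frac{9}{5}\right) = \left(-78\right) \frac{694}{5} = - \frac{54132}{5}$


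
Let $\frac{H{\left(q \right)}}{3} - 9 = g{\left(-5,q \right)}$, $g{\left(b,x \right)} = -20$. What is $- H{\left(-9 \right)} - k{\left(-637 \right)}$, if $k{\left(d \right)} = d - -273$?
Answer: $397$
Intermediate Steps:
$H{\left(q \right)} = -33$ ($H{\left(q \right)} = 27 + 3 \left(-20\right) = 27 - 60 = -33$)
$k{\left(d \right)} = 273 + d$ ($k{\left(d \right)} = d + 273 = 273 + d$)
$- H{\left(-9 \right)} - k{\left(-637 \right)} = \left(-1\right) \left(-33\right) - \left(273 - 637\right) = 33 - -364 = 33 + 364 = 397$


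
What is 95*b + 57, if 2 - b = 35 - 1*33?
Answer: 57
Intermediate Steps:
b = 0 (b = 2 - (35 - 1*33) = 2 - (35 - 33) = 2 - 1*2 = 2 - 2 = 0)
95*b + 57 = 95*0 + 57 = 0 + 57 = 57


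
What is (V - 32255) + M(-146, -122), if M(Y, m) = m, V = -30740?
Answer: -63117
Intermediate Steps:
(V - 32255) + M(-146, -122) = (-30740 - 32255) - 122 = -62995 - 122 = -63117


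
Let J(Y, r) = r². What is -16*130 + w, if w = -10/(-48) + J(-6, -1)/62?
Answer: -1547353/744 ≈ -2079.8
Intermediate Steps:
w = 167/744 (w = -10/(-48) + (-1)²/62 = -10*(-1/48) + 1*(1/62) = 5/24 + 1/62 = 167/744 ≈ 0.22446)
-16*130 + w = -16*130 + 167/744 = -2080 + 167/744 = -1547353/744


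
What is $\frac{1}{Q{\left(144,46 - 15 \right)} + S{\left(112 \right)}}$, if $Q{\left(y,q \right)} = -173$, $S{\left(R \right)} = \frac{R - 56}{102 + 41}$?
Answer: $- \frac{143}{24683} \approx -0.0057935$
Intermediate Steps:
$S{\left(R \right)} = - \frac{56}{143} + \frac{R}{143}$ ($S{\left(R \right)} = \frac{-56 + R}{143} = \left(-56 + R\right) \frac{1}{143} = - \frac{56}{143} + \frac{R}{143}$)
$\frac{1}{Q{\left(144,46 - 15 \right)} + S{\left(112 \right)}} = \frac{1}{-173 + \left(- \frac{56}{143} + \frac{1}{143} \cdot 112\right)} = \frac{1}{-173 + \left(- \frac{56}{143} + \frac{112}{143}\right)} = \frac{1}{-173 + \frac{56}{143}} = \frac{1}{- \frac{24683}{143}} = - \frac{143}{24683}$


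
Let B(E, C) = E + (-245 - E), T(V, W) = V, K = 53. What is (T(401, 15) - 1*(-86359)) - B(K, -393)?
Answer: 87005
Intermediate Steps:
B(E, C) = -245
(T(401, 15) - 1*(-86359)) - B(K, -393) = (401 - 1*(-86359)) - 1*(-245) = (401 + 86359) + 245 = 86760 + 245 = 87005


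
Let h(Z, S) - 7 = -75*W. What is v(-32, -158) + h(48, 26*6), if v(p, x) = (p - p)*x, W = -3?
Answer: 232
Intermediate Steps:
h(Z, S) = 232 (h(Z, S) = 7 - 75*(-3) = 7 + 225 = 232)
v(p, x) = 0 (v(p, x) = 0*x = 0)
v(-32, -158) + h(48, 26*6) = 0 + 232 = 232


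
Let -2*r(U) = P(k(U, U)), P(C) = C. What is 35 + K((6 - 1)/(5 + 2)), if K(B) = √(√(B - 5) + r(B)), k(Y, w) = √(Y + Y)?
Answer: 35 + √(-14*√70 + 28*I*√210)/14 ≈ 35.882 + 1.1731*I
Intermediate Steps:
k(Y, w) = √2*√Y (k(Y, w) = √(2*Y) = √2*√Y)
r(U) = -√2*√U/2
K(B) = √(√(-5 + B) - √2*√B/2) (K(B) = √(√(B - 5) - √2*√B/2) = √(√(-5 + B) - √2*√B/2))
35 + K((6 - 1)/(5 + 2)) = 35 + √(4*√(-5 + (6 - 1)/(5 + 2)) - 2*√2*√((6 - 1)/(5 + 2)))/2 = 35 + √(4*√(-5 + 5/7) - 2*√2*√(5/7))/2 = 35 + √(4*√(-30/7) - 2*√2*√35/7)/2 = 35 + √(4*(I*√210/7) - 2*√70/7)/2 = 35 + √(4*I*√210/7 - 2*√70/7)/2 = 35 + √(-2*√70/7 + 4*I*√210/7)/2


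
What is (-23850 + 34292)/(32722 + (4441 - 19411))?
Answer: 5221/8876 ≈ 0.58822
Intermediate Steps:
(-23850 + 34292)/(32722 + (4441 - 19411)) = 10442/(32722 - 14970) = 10442/17752 = 10442*(1/17752) = 5221/8876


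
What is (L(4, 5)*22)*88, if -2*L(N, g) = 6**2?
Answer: -34848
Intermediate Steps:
L(N, g) = -18 (L(N, g) = -1/2*6**2 = -1/2*36 = -18)
(L(4, 5)*22)*88 = -18*22*88 = -396*88 = -34848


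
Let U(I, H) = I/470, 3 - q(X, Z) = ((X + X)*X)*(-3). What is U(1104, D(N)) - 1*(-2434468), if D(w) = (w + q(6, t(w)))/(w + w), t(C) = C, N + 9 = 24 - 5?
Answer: 572100532/235 ≈ 2.4345e+6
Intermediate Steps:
N = 10 (N = -9 + (24 - 5) = -9 + 19 = 10)
q(X, Z) = 3 + 6*X² (q(X, Z) = 3 - (X + X)*X*(-3) = 3 - (2*X)*X*(-3) = 3 - 2*X²*(-3) = 3 - (-6)*X² = 3 + 6*X²)
D(w) = (219 + w)/(2*w) (D(w) = (w + (3 + 6*6²))/(w + w) = (w + (3 + 6*36))/((2*w)) = (w + (3 + 216))*(1/(2*w)) = (w + 219)*(1/(2*w)) = (219 + w)*(1/(2*w)) = (219 + w)/(2*w))
U(I, H) = I/470 (U(I, H) = I*(1/470) = I/470)
U(1104, D(N)) - 1*(-2434468) = (1/470)*1104 - 1*(-2434468) = 552/235 + 2434468 = 572100532/235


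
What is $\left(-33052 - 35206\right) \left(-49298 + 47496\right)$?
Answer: $123000916$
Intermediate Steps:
$\left(-33052 - 35206\right) \left(-49298 + 47496\right) = \left(-68258\right) \left(-1802\right) = 123000916$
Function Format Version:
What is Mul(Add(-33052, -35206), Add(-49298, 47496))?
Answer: 123000916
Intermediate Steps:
Mul(Add(-33052, -35206), Add(-49298, 47496)) = Mul(-68258, -1802) = 123000916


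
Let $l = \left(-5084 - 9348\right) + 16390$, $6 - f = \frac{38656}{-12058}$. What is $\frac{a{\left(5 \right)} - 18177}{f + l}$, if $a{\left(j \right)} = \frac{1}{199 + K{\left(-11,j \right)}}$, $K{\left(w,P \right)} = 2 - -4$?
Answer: $- \frac{5616441559}{607839555} \approx -9.24$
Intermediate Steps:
$K{\left(w,P \right)} = 6$ ($K{\left(w,P \right)} = 2 + 4 = 6$)
$f = \frac{55502}{6029}$ ($f = 6 - \frac{38656}{-12058} = 6 - 38656 \left(- \frac{1}{12058}\right) = 6 - - \frac{19328}{6029} = 6 + \frac{19328}{6029} = \frac{55502}{6029} \approx 9.2058$)
$a{\left(j \right)} = \frac{1}{205}$ ($a{\left(j \right)} = \frac{1}{199 + 6} = \frac{1}{205}$)
$l = 1958$ ($l = -14432 + 16390 = 1958$)
$\frac{a{\left(5 \right)} - 18177}{f + l} = \frac{\frac{1}{205} - 18177}{\frac{55502}{6029} + 1958} = - \frac{3726284}{205 \cdot \frac{11860284}{6029}} = \left(- \frac{3726284}{205}\right) \frac{6029}{11860284} = - \frac{5616441559}{607839555}$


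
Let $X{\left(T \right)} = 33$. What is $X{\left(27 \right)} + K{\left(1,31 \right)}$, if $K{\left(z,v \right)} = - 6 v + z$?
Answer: $-152$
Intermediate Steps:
$K{\left(z,v \right)} = z - 6 v$
$X{\left(27 \right)} + K{\left(1,31 \right)} = 33 + \left(1 - 186\right) = 33 - 185 = -152$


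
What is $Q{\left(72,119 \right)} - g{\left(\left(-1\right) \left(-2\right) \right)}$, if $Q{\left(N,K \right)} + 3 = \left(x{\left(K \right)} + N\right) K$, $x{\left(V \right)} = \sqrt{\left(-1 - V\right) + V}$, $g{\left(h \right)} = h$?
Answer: $8563 + 119 i \approx 8563.0 + 119.0 i$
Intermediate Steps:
$x{\left(V \right)} = i$ ($x{\left(V \right)} = \sqrt{-1} = i$)
$Q{\left(N,K \right)} = -3 + K \left(i + N\right)$ ($Q{\left(N,K \right)} = -3 + \left(i + N\right) K = -3 + K \left(i + N\right)$)
$Q{\left(72,119 \right)} - g{\left(\left(-1\right) \left(-2\right) \right)} = \left(-3 + i 119 + 119 \cdot 72\right) - \left(-1\right) \left(-2\right) = \left(-3 + 119 i + 8568\right) - 2 = \left(8565 + 119 i\right) - 2 = 8563 + 119 i$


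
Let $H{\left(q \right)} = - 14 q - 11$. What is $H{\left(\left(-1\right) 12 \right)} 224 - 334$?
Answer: $34834$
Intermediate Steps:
$H{\left(q \right)} = -11 - 14 q$
$H{\left(\left(-1\right) 12 \right)} 224 - 334 = \left(-11 - 14 \left(\left(-1\right) 12\right)\right) 224 - 334 = \left(-11 - -168\right) 224 - 334 = \left(-11 + 168\right) 224 - 334 = 157 \cdot 224 - 334 = 35168 - 334 = 34834$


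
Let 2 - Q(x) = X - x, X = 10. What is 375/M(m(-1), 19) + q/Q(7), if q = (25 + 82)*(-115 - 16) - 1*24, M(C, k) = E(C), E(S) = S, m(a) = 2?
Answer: 28457/2 ≈ 14229.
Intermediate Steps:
M(C, k) = C
Q(x) = -8 + x (Q(x) = 2 - (10 - x) = 2 + (-10 + x) = -8 + x)
q = -14041 (q = 107*(-131) - 24 = -14017 - 24 = -14041)
375/M(m(-1), 19) + q/Q(7) = 375/2 - 14041/(-8 + 7) = 375*(1/2) - 14041/(-1) = 375/2 - 14041*(-1) = 375/2 + 14041 = 28457/2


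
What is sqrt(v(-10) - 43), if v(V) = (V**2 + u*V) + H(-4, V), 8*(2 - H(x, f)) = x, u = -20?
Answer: sqrt(1038)/2 ≈ 16.109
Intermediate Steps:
H(x, f) = 2 - x/8
v(V) = 5/2 + V**2 - 20*V (v(V) = (V**2 - 20*V) + (2 - 1/8*(-4)) = (V**2 - 20*V) + (2 + 1/2) = (V**2 - 20*V) + 5/2 = 5/2 + V**2 - 20*V)
sqrt(v(-10) - 43) = sqrt((5/2 + (-10)**2 - 20*(-10)) - 43) = sqrt((5/2 + 100 + 200) - 43) = sqrt(605/2 - 43) = sqrt(519/2) = sqrt(1038)/2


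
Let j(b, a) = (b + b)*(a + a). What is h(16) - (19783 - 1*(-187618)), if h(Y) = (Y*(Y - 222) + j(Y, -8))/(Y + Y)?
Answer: -207520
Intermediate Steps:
j(b, a) = 4*a*b (j(b, a) = (2*b)*(2*a) = 4*a*b)
h(Y) = (-32*Y + Y*(-222 + Y))/(2*Y) (h(Y) = (Y*(Y - 222) + 4*(-8)*Y)/(Y + Y) = (Y*(-222 + Y) - 32*Y)/((2*Y)) = (-32*Y + Y*(-222 + Y))*(1/(2*Y)) = (-32*Y + Y*(-222 + Y))/(2*Y))
h(16) - (19783 - 1*(-187618)) = (-127 + (½)*16) - (19783 - 1*(-187618)) = (-127 + 8) - (19783 + 187618) = -119 - 1*207401 = -119 - 207401 = -207520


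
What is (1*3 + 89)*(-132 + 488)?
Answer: 32752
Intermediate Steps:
(1*3 + 89)*(-132 + 488) = (3 + 89)*356 = 92*356 = 32752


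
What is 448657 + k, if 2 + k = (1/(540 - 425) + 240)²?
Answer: 6695277576/13225 ≈ 5.0626e+5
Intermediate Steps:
k = 761788751/13225 (k = -2 + (1/(540 - 425) + 240)² = -2 + (1/115 + 240)² = -2 + (27601/115)² = -2 + 761815201/13225 = 761788751/13225 ≈ 57602.)
448657 + k = 448657 + 761788751/13225 = 6695277576/13225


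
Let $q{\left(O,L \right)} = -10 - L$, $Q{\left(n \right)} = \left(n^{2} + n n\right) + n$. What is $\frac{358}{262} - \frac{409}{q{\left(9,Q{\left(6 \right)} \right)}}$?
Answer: $\frac{69331}{11528} \approx 6.0141$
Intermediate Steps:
$Q{\left(n \right)} = n + 2 n^{2}$ ($Q{\left(n \right)} = \left(n^{2} + n^{2}\right) + n = 2 n^{2} + n = n + 2 n^{2}$)
$\frac{358}{262} - \frac{409}{q{\left(9,Q{\left(6 \right)} \right)}} = \frac{358}{262} - \frac{409}{-10 - 6 \left(1 + 2 \cdot 6\right)} = 358 \cdot \frac{1}{262} - \frac{409}{-10 - 6 \left(1 + 12\right)} = \frac{179}{131} - \frac{409}{-10 - 6 \cdot 13} = \frac{179}{131} - \frac{409}{-10 - 78} = \frac{179}{131} - \frac{409}{-88} = \frac{179}{131} - - \frac{409}{88} = \frac{179}{131} + \frac{409}{88} = \frac{69331}{11528}$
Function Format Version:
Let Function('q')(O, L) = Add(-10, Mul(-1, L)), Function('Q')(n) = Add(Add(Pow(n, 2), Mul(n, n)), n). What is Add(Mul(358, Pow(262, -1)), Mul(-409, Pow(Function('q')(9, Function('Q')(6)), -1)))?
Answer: Rational(69331, 11528) ≈ 6.0141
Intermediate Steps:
Function('Q')(n) = Add(n, Mul(2, Pow(n, 2))) (Function('Q')(n) = Add(Add(Pow(n, 2), Pow(n, 2)), n) = Add(Mul(2, Pow(n, 2)), n) = Add(n, Mul(2, Pow(n, 2))))
Add(Mul(358, Pow(262, -1)), Mul(-409, Pow(Function('q')(9, Function('Q')(6)), -1))) = Add(Mul(358, Pow(262, -1)), Mul(-409, Pow(Add(-10, Mul(-1, Mul(6, Add(1, Mul(2, 6))))), -1))) = Add(Mul(358, Rational(1, 262)), Mul(-409, Pow(Add(-10, Mul(-1, Mul(6, Add(1, 12)))), -1))) = Add(Rational(179, 131), Mul(-409, Pow(Add(-10, Mul(-1, Mul(6, 13))), -1))) = Add(Rational(179, 131), Mul(-409, Pow(Add(-10, Mul(-1, 78)), -1))) = Add(Rational(179, 131), Mul(-409, Pow(Add(-10, -78), -1))) = Add(Rational(179, 131), Mul(-409, Pow(-88, -1))) = Add(Rational(179, 131), Mul(-409, Rational(-1, 88))) = Add(Rational(179, 131), Rational(409, 88)) = Rational(69331, 11528)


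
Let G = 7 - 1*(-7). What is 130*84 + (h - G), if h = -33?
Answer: 10873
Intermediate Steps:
G = 14 (G = 7 + 7 = 14)
130*84 + (h - G) = 130*84 + (-33 - 1*14) = 10920 + (-33 - 14) = 10920 - 47 = 10873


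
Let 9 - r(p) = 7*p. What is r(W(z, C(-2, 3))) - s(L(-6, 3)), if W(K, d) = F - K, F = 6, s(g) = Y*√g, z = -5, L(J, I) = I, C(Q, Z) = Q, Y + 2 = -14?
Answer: -68 + 16*√3 ≈ -40.287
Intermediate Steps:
Y = -16 (Y = -2 - 14 = -16)
s(g) = -16*√g
W(K, d) = 6 - K
r(p) = 9 - 7*p
r(W(z, C(-2, 3))) - s(L(-6, 3)) = (9 - 7*(6 - 1*(-5))) - (-16)*√3 = (9 - 7*(6 + 5)) + 16*√3 = (9 - 7*11) + 16*√3 = (9 - 77) + 16*√3 = -68 + 16*√3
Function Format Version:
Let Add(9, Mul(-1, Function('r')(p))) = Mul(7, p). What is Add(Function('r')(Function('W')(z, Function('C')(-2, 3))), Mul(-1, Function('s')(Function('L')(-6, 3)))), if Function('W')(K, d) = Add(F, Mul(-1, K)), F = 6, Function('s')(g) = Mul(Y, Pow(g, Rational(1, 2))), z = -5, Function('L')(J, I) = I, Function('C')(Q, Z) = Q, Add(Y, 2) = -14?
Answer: Add(-68, Mul(16, Pow(3, Rational(1, 2)))) ≈ -40.287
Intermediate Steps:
Y = -16 (Y = Add(-2, -14) = -16)
Function('s')(g) = Mul(-16, Pow(g, Rational(1, 2)))
Function('W')(K, d) = Add(6, Mul(-1, K))
Function('r')(p) = Add(9, Mul(-7, p)) (Function('r')(p) = Add(9, Mul(-1, Mul(7, p))) = Add(9, Mul(-7, p)))
Add(Function('r')(Function('W')(z, Function('C')(-2, 3))), Mul(-1, Function('s')(Function('L')(-6, 3)))) = Add(Add(9, Mul(-7, Add(6, Mul(-1, -5)))), Mul(-1, Mul(-16, Pow(3, Rational(1, 2))))) = Add(Add(9, Mul(-7, Add(6, 5))), Mul(16, Pow(3, Rational(1, 2)))) = Add(Add(9, Mul(-7, 11)), Mul(16, Pow(3, Rational(1, 2)))) = Add(Add(9, -77), Mul(16, Pow(3, Rational(1, 2)))) = Add(-68, Mul(16, Pow(3, Rational(1, 2))))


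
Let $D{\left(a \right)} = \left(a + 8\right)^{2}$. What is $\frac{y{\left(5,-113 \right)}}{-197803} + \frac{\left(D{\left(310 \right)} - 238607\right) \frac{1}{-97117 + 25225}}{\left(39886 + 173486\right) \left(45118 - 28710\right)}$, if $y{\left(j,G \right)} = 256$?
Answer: $- \frac{64433752269691303}{49785917497520674176} \approx -0.0012942$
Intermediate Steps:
$D{\left(a \right)} = \left(8 + a\right)^{2}$
$\frac{y{\left(5,-113 \right)}}{-197803} + \frac{\left(D{\left(310 \right)} - 238607\right) \frac{1}{-97117 + 25225}}{\left(39886 + 173486\right) \left(45118 - 28710\right)} = \frac{256}{-197803} + \frac{\left(\left(8 + 310\right)^{2} - 238607\right) \frac{1}{-97117 + 25225}}{\left(39886 + 173486\right) \left(45118 - 28710\right)} = 256 \left(- \frac{1}{197803}\right) + \frac{\left(318^{2} - 238607\right) \frac{1}{-71892}}{213372 \cdot 16408} = - \frac{256}{197803} + \frac{\left(101124 - 238607\right) \left(- \frac{1}{71892}\right)}{3501007776} = - \frac{256}{197803} + \left(-137483\right) \left(- \frac{1}{71892}\right) \frac{1}{3501007776} = - \frac{256}{197803} + \frac{137483}{71892} \cdot \frac{1}{3501007776} = - \frac{256}{197803} + \frac{137483}{251694451032192} = - \frac{64433752269691303}{49785917497520674176}$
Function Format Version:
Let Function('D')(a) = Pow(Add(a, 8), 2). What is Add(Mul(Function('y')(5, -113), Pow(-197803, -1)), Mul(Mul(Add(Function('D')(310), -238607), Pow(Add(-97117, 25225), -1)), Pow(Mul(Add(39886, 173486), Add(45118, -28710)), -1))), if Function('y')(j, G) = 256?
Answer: Rational(-64433752269691303, 49785917497520674176) ≈ -0.0012942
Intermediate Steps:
Function('D')(a) = Pow(Add(8, a), 2)
Add(Mul(Function('y')(5, -113), Pow(-197803, -1)), Mul(Mul(Add(Function('D')(310), -238607), Pow(Add(-97117, 25225), -1)), Pow(Mul(Add(39886, 173486), Add(45118, -28710)), -1))) = Add(Mul(256, Pow(-197803, -1)), Mul(Mul(Add(Pow(Add(8, 310), 2), -238607), Pow(Add(-97117, 25225), -1)), Pow(Mul(Add(39886, 173486), Add(45118, -28710)), -1))) = Add(Mul(256, Rational(-1, 197803)), Mul(Mul(Add(Pow(318, 2), -238607), Pow(-71892, -1)), Pow(Mul(213372, 16408), -1))) = Add(Rational(-256, 197803), Mul(Mul(Add(101124, -238607), Rational(-1, 71892)), Pow(3501007776, -1))) = Add(Rational(-256, 197803), Mul(Mul(-137483, Rational(-1, 71892)), Rational(1, 3501007776))) = Add(Rational(-256, 197803), Mul(Rational(137483, 71892), Rational(1, 3501007776))) = Add(Rational(-256, 197803), Rational(137483, 251694451032192)) = Rational(-64433752269691303, 49785917497520674176)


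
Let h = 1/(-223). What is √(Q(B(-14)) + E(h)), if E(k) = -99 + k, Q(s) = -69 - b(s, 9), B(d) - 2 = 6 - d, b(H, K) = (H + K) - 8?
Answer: I*√9498462/223 ≈ 13.82*I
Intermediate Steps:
h = -1/223 ≈ -0.0044843
b(H, K) = -8 + H + K
B(d) = 8 - d (B(d) = 2 + (6 - d) = 8 - d)
Q(s) = -70 - s (Q(s) = -69 - (-8 + s + 9) = -69 - (1 + s) = -69 + (-1 - s) = -70 - s)
√(Q(B(-14)) + E(h)) = √((-70 - (8 - 1*(-14))) + (-99 - 1/223)) = √((-70 - (8 + 14)) - 22078/223) = √((-70 - 1*22) - 22078/223) = √((-70 - 22) - 22078/223) = √(-92 - 22078/223) = √(-42594/223) = I*√9498462/223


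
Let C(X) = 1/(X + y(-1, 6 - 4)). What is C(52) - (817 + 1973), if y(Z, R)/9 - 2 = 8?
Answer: -396179/142 ≈ -2790.0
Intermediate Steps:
y(Z, R) = 90 (y(Z, R) = 18 + 9*8 = 18 + 72 = 90)
C(X) = 1/(90 + X) (C(X) = 1/(X + 90) = 1/(90 + X))
C(52) - (817 + 1973) = 1/(90 + 52) - (817 + 1973) = 1/142 - 1*2790 = 1/142 - 2790 = -396179/142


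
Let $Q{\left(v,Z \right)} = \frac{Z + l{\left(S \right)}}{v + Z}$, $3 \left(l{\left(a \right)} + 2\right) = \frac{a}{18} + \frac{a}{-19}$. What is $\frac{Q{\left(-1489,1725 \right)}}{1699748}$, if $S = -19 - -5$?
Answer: $\frac{220973}{51446272716} \approx 4.2952 \cdot 10^{-6}$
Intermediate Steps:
$S = -14$ ($S = -19 + 5 = -14$)
$l{\left(a \right)} = -2 + \frac{a}{1026}$ ($l{\left(a \right)} = -2 + \frac{\frac{a}{18} + \frac{a}{-19}}{3} = -2 + \frac{a \frac{1}{18} + a \left(- \frac{1}{19}\right)}{3} = -2 + \frac{\frac{a}{18} - \frac{a}{19}}{3} = -2 + \frac{\frac{1}{342} a}{3} = -2 + \frac{a}{1026}$)
$Q{\left(v,Z \right)} = \frac{- \frac{1033}{513} + Z}{Z + v}$ ($Q{\left(v,Z \right)} = \frac{Z + \left(-2 + \frac{1}{1026} \left(-14\right)\right)}{v + Z} = \frac{Z - \frac{1033}{513}}{Z + v} = \frac{- \frac{1033}{513} + Z}{Z + v}$)
$\frac{Q{\left(-1489,1725 \right)}}{1699748} = \frac{\frac{1}{1725 - 1489} \left(- \frac{1033}{513} + 1725\right)}{1699748} = \frac{1}{236} \cdot \frac{883892}{513} \cdot \frac{1}{1699748} = \frac{220973}{30267} \cdot \frac{1}{1699748} = \frac{220973}{51446272716}$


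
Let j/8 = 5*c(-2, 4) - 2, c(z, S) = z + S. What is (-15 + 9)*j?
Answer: -384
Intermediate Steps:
c(z, S) = S + z
j = 64 (j = 8*(5*(4 - 2) - 2) = 8*(5*2 - 2) = 8*(10 - 2) = 8*8 = 64)
(-15 + 9)*j = (-15 + 9)*64 = -6*64 = -384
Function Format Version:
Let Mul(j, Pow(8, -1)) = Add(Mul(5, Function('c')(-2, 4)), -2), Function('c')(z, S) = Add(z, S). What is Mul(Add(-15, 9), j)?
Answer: -384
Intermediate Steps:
Function('c')(z, S) = Add(S, z)
j = 64 (j = Mul(8, Add(Mul(5, Add(4, -2)), -2)) = Mul(8, Add(Mul(5, 2), -2)) = Mul(8, Add(10, -2)) = Mul(8, 8) = 64)
Mul(Add(-15, 9), j) = Mul(Add(-15, 9), 64) = Mul(-6, 64) = -384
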